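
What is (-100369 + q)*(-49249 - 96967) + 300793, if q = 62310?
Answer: 5565135537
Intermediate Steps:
(-100369 + q)*(-49249 - 96967) + 300793 = (-100369 + 62310)*(-49249 - 96967) + 300793 = -38059*(-146216) + 300793 = 5564834744 + 300793 = 5565135537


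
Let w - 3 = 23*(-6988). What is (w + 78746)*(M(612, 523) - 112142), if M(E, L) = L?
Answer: 9149967525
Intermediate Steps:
w = -160721 (w = 3 + 23*(-6988) = 3 - 160724 = -160721)
(w + 78746)*(M(612, 523) - 112142) = (-160721 + 78746)*(523 - 112142) = -81975*(-111619) = 9149967525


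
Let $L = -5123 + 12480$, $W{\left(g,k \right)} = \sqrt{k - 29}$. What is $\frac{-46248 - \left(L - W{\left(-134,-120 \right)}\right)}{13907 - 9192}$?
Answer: $- \frac{10721}{943} + \frac{i \sqrt{149}}{4715} \approx -11.369 + 0.0025889 i$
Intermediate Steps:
$W{\left(g,k \right)} = \sqrt{-29 + k}$
$L = 7357$
$\frac{-46248 - \left(L - W{\left(-134,-120 \right)}\right)}{13907 - 9192} = \frac{-46248 + \left(\sqrt{-29 - 120} - 7357\right)}{13907 - 9192} = \frac{-46248 - \left(7357 - \sqrt{-149}\right)}{4715} = \left(-46248 - \left(7357 - i \sqrt{149}\right)\right) \frac{1}{4715} = \left(-53605 + i \sqrt{149}\right) \frac{1}{4715} = - \frac{10721}{943} + \frac{i \sqrt{149}}{4715}$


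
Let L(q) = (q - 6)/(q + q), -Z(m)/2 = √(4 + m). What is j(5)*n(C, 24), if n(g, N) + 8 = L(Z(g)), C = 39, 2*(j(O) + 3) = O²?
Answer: -285/4 + 57*√43/172 ≈ -69.077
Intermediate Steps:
j(O) = -3 + O²/2
Z(m) = -2*√(4 + m)
L(q) = (-6 + q)/(2*q) (L(q) = (-6 + q)/((2*q)) = (-6 + q)*(1/(2*q)) = (-6 + q)/(2*q))
n(g, N) = -8 - (-6 - 2*√(4 + g))/(4*√(4 + g)) (n(g, N) = -8 + (-6 - 2*√(4 + g))/(2*((-2*√(4 + g)))) = -8 + (-1/(2*√(4 + g)))*(-6 - 2*√(4 + g))/2 = -8 - (-6 - 2*√(4 + g))/(4*√(4 + g)))
j(5)*n(C, 24) = (-3 + (½)*5²)*(-15/2 + 3/(2*√(4 + 39))) = (-3 + (½)*25)*(-15/2 + 3/(2*√43)) = (-3 + 25/2)*(-15/2 + 3*(√43/43)/2) = 19*(-15/2 + 3*√43/86)/2 = -285/4 + 57*√43/172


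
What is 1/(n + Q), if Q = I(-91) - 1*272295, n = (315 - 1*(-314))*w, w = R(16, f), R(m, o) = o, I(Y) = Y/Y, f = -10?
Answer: -1/278584 ≈ -3.5896e-6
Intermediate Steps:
I(Y) = 1
w = -10
n = -6290 (n = (315 - 1*(-314))*(-10) = (315 + 314)*(-10) = 629*(-10) = -6290)
Q = -272294 (Q = 1 - 1*272295 = 1 - 272295 = -272294)
1/(n + Q) = 1/(-6290 - 272294) = 1/(-278584) = -1/278584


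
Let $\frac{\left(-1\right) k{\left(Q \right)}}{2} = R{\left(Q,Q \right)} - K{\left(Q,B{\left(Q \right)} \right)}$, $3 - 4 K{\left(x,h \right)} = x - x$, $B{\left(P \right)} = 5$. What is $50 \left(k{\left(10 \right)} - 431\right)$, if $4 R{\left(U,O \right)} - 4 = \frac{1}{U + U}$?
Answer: $- \frac{86305}{4} \approx -21576.0$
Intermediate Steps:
$R{\left(U,O \right)} = 1 + \frac{1}{8 U}$ ($R{\left(U,O \right)} = 1 + \frac{1}{4 \left(U + U\right)} = 1 + \frac{1}{4 \cdot 2 U} = 1 + \frac{\frac{1}{2} \frac{1}{U}}{4} = 1 + \frac{1}{8 U}$)
$K{\left(x,h \right)} = \frac{3}{4}$ ($K{\left(x,h \right)} = \frac{3}{4} - \frac{x - x}{4} = \frac{3}{4} - 0 = \frac{3}{4} + 0 = \frac{3}{4}$)
$k{\left(Q \right)} = \frac{3}{2} - \frac{2 \left(\frac{1}{8} + Q\right)}{Q}$ ($k{\left(Q \right)} = - 2 \left(\frac{\frac{1}{8} + Q}{Q} - \frac{3}{4}\right) = - 2 \left(- \frac{3}{4} + \frac{\frac{1}{8} + Q}{Q}\right) = \frac{3}{2} - \frac{2 \left(\frac{1}{8} + Q\right)}{Q}$)
$50 \left(k{\left(10 \right)} - 431\right) = 50 \left(\frac{-1 - 20}{4 \cdot 10} - 431\right) = 50 \left(\frac{1}{4} \cdot \frac{1}{10} \left(-1 - 20\right) - 431\right) = 50 \left(\frac{1}{4} \cdot \frac{1}{10} \left(-21\right) - 431\right) = 50 \left(- \frac{21}{40} - 431\right) = 50 \left(- \frac{17261}{40}\right) = - \frac{86305}{4}$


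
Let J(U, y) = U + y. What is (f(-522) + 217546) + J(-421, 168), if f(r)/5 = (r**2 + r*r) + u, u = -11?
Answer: 2942078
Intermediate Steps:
f(r) = -55 + 10*r**2 (f(r) = 5*((r**2 + r*r) - 11) = 5*((r**2 + r**2) - 11) = 5*(2*r**2 - 11) = 5*(-11 + 2*r**2) = -55 + 10*r**2)
(f(-522) + 217546) + J(-421, 168) = ((-55 + 10*(-522)**2) + 217546) + (-421 + 168) = ((-55 + 10*272484) + 217546) - 253 = ((-55 + 2724840) + 217546) - 253 = (2724785 + 217546) - 253 = 2942331 - 253 = 2942078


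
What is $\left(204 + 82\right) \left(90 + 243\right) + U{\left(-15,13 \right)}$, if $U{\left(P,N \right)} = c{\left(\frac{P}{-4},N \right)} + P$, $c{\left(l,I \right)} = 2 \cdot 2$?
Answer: $95227$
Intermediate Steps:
$c{\left(l,I \right)} = 4$
$U{\left(P,N \right)} = 4 + P$
$\left(204 + 82\right) \left(90 + 243\right) + U{\left(-15,13 \right)} = \left(204 + 82\right) \left(90 + 243\right) + \left(4 - 15\right) = 286 \cdot 333 - 11 = 95238 - 11 = 95227$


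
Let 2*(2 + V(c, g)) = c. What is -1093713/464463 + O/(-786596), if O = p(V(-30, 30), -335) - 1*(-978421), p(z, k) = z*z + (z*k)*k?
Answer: -142923576901/121781579316 ≈ -1.1736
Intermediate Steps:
V(c, g) = -2 + c/2
p(z, k) = z² + z*k² (p(z, k) = z² + (k*z)*k = z² + z*k²)
O = -929115 (O = (-2 + (½)*(-30))*((-2 + (½)*(-30)) + (-335)²) - 1*(-978421) = (-2 - 15)*((-2 - 15) + 112225) + 978421 = -17*(-17 + 112225) + 978421 = -17*112208 + 978421 = -1907536 + 978421 = -929115)
-1093713/464463 + O/(-786596) = -1093713/464463 - 929115/(-786596) = -1093713*1/464463 - 929115*(-1/786596) = -364571/154821 + 929115/786596 = -142923576901/121781579316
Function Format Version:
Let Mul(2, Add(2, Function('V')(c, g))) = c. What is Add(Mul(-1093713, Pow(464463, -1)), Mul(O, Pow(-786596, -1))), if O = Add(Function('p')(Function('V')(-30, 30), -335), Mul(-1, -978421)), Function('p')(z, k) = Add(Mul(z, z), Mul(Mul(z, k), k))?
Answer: Rational(-142923576901, 121781579316) ≈ -1.1736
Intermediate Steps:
Function('V')(c, g) = Add(-2, Mul(Rational(1, 2), c))
Function('p')(z, k) = Add(Pow(z, 2), Mul(z, Pow(k, 2))) (Function('p')(z, k) = Add(Pow(z, 2), Mul(Mul(k, z), k)) = Add(Pow(z, 2), Mul(z, Pow(k, 2))))
O = -929115 (O = Add(Mul(Add(-2, Mul(Rational(1, 2), -30)), Add(Add(-2, Mul(Rational(1, 2), -30)), Pow(-335, 2))), Mul(-1, -978421)) = Add(Mul(Add(-2, -15), Add(Add(-2, -15), 112225)), 978421) = Add(Mul(-17, Add(-17, 112225)), 978421) = Add(Mul(-17, 112208), 978421) = Add(-1907536, 978421) = -929115)
Add(Mul(-1093713, Pow(464463, -1)), Mul(O, Pow(-786596, -1))) = Add(Mul(-1093713, Pow(464463, -1)), Mul(-929115, Pow(-786596, -1))) = Add(Mul(-1093713, Rational(1, 464463)), Mul(-929115, Rational(-1, 786596))) = Add(Rational(-364571, 154821), Rational(929115, 786596)) = Rational(-142923576901, 121781579316)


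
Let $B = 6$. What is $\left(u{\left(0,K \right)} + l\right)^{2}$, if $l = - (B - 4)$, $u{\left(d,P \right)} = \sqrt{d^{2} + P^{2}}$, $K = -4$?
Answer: $4$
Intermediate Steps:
$u{\left(d,P \right)} = \sqrt{P^{2} + d^{2}}$
$l = -2$ ($l = - (6 - 4) = \left(-1\right) 2 = -2$)
$\left(u{\left(0,K \right)} + l\right)^{2} = \left(\sqrt{\left(-4\right)^{2} + 0^{2}} - 2\right)^{2} = \left(\sqrt{16 + 0} - 2\right)^{2} = \left(\sqrt{16} - 2\right)^{2} = \left(4 - 2\right)^{2} = 2^{2} = 4$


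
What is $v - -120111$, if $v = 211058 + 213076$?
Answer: $544245$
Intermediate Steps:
$v = 424134$
$v - -120111 = 424134 - -120111 = 424134 + \left(-8471 + 128582\right) = 424134 + 120111 = 544245$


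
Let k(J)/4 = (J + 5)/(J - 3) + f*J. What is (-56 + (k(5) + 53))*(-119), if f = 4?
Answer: -11543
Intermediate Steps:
k(J) = 16*J + 4*(5 + J)/(-3 + J) (k(J) = 4*((J + 5)/(J - 3) + 4*J) = 4*((5 + J)/(-3 + J) + 4*J) = 4*(4*J + (5 + J)/(-3 + J)) = 16*J + 4*(5 + J)/(-3 + J))
(-56 + (k(5) + 53))*(-119) = (-56 + (4*(5 - 11*5 + 4*5**2)/(-3 + 5) + 53))*(-119) = (-56 + (4*(5 - 55 + 4*25)/2 + 53))*(-119) = (-56 + (4*(1/2)*(5 - 55 + 100) + 53))*(-119) = (-56 + (4*(1/2)*50 + 53))*(-119) = (-56 + (100 + 53))*(-119) = (-56 + 153)*(-119) = 97*(-119) = -11543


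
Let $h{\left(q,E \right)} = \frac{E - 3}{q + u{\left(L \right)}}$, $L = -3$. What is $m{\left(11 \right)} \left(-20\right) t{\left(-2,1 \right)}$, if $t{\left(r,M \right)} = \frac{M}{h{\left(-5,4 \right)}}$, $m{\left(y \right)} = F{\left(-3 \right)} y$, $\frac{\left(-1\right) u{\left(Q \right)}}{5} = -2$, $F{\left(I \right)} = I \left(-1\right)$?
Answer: $-3300$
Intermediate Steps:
$F{\left(I \right)} = - I$
$u{\left(Q \right)} = 10$ ($u{\left(Q \right)} = \left(-5\right) \left(-2\right) = 10$)
$h{\left(q,E \right)} = \frac{-3 + E}{10 + q}$ ($h{\left(q,E \right)} = \frac{E - 3}{q + 10} = \frac{-3 + E}{10 + q}$)
$m{\left(y \right)} = 3 y$ ($m{\left(y \right)} = \left(-1\right) \left(-3\right) y = 3 y$)
$t{\left(r,M \right)} = 5 M$ ($t{\left(r,M \right)} = \frac{M}{\frac{1}{10 - 5} \left(-3 + 4\right)} = \frac{M}{\frac{1}{5} \cdot 1} = M \frac{1}{\frac{1}{5}} = M 5 = 5 M$)
$m{\left(11 \right)} \left(-20\right) t{\left(-2,1 \right)} = 3 \cdot 11 \left(-20\right) 5 \cdot 1 = 33 \left(-20\right) 5 = \left(-660\right) 5 = -3300$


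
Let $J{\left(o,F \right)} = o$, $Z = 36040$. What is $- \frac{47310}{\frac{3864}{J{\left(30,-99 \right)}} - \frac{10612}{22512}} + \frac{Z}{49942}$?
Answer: $- \frac{4739843424580}{12882064451} \approx -367.94$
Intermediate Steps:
$- \frac{47310}{\frac{3864}{J{\left(30,-99 \right)}} - \frac{10612}{22512}} + \frac{Z}{49942} = - \frac{47310}{\frac{3864}{30} - \frac{10612}{22512}} + \frac{36040}{49942} = - \frac{47310}{3864 \cdot \frac{1}{30} - \frac{379}{804}} + 36040 \cdot \frac{1}{49942} = - \frac{47310}{\frac{644}{5} - \frac{379}{804}} + \frac{18020}{24971} = - \frac{47310}{\frac{515881}{4020}} + \frac{18020}{24971} = \left(-47310\right) \frac{4020}{515881} + \frac{18020}{24971} = - \frac{190186200}{515881} + \frac{18020}{24971} = - \frac{4739843424580}{12882064451}$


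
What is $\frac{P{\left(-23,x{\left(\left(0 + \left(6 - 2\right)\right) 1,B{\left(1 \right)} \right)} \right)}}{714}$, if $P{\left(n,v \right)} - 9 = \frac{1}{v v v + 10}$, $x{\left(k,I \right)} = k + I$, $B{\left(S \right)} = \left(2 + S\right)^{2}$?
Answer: $\frac{9932}{787899} \approx 0.012606$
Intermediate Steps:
$x{\left(k,I \right)} = I + k$
$P{\left(n,v \right)} = 9 + \frac{1}{10 + v^{3}}$ ($P{\left(n,v \right)} = 9 + \frac{1}{v v v + 10} = 9 + \frac{1}{v^{2} v + 10} = 9 + \frac{1}{v^{3} + 10} = 9 + \frac{1}{10 + v^{3}}$)
$\frac{P{\left(-23,x{\left(\left(0 + \left(6 - 2\right)\right) 1,B{\left(1 \right)} \right)} \right)}}{714} = \frac{\frac{1}{10 + \left(\left(2 + 1\right)^{2} + \left(0 + \left(6 - 2\right)\right) 1\right)^{3}} \left(91 + 9 \left(\left(2 + 1\right)^{2} + \left(0 + \left(6 - 2\right)\right) 1\right)^{3}\right)}{714} = \frac{91 + 9 \left(3^{2} + \left(0 + \left(6 - 2\right)\right) 1\right)^{3}}{10 + \left(3^{2} + \left(0 + \left(6 - 2\right)\right) 1\right)^{3}} \cdot \frac{1}{714} = \frac{91 + 9 \left(9 + \left(0 + 4\right) 1\right)^{3}}{10 + \left(9 + \left(0 + 4\right) 1\right)^{3}} \cdot \frac{1}{714} = \frac{91 + 9 \left(9 + 4 \cdot 1\right)^{3}}{10 + \left(9 + 4 \cdot 1\right)^{3}} \cdot \frac{1}{714} = \frac{91 + 9 \left(9 + 4\right)^{3}}{10 + \left(9 + 4\right)^{3}} \cdot \frac{1}{714} = \frac{91 + 9 \cdot 13^{3}}{10 + 13^{3}} \cdot \frac{1}{714} = \frac{91 + 9 \cdot 2197}{10 + 2197} \cdot \frac{1}{714} = \frac{91 + 19773}{2207} \cdot \frac{1}{714} = \frac{1}{2207} \cdot 19864 \cdot \frac{1}{714} = \frac{19864}{2207} \cdot \frac{1}{714} = \frac{9932}{787899}$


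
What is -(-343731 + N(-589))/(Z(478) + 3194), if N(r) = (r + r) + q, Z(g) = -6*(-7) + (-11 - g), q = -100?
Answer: 345009/2747 ≈ 125.59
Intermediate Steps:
Z(g) = 31 - g (Z(g) = 42 + (-11 - g) = 31 - g)
N(r) = -100 + 2*r (N(r) = (r + r) - 100 = 2*r - 100 = -100 + 2*r)
-(-343731 + N(-589))/(Z(478) + 3194) = -(-343731 + (-100 + 2*(-589)))/((31 - 1*478) + 3194) = -(-343731 + (-100 - 1178))/((31 - 478) + 3194) = -(-343731 - 1278)/(-447 + 3194) = -(-345009)/2747 = -1*(-345009/2747) = 345009/2747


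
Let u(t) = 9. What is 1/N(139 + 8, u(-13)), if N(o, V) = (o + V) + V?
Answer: 1/165 ≈ 0.0060606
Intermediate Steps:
N(o, V) = o + 2*V (N(o, V) = (V + o) + V = o + 2*V)
1/N(139 + 8, u(-13)) = 1/((139 + 8) + 2*9) = 1/(147 + 18) = 1/165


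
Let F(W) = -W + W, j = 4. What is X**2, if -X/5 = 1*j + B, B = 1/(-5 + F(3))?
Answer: 361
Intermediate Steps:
F(W) = 0
B = -1/5 (B = 1/(-5 + 0) = 1/(-5) = -1/5 ≈ -0.20000)
X = -19 (X = -5*(1*4 - 1/5) = -5*(4 - 1/5) = -5*19/5 = -19)
X**2 = (-19)**2 = 361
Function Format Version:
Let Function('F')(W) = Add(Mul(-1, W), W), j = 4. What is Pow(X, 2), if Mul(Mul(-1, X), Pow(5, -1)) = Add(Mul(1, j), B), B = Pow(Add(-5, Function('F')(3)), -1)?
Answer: 361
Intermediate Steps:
Function('F')(W) = 0
B = Rational(-1, 5) (B = Pow(Add(-5, 0), -1) = Pow(-5, -1) = Rational(-1, 5) ≈ -0.20000)
X = -19 (X = Mul(-5, Add(Mul(1, 4), Rational(-1, 5))) = Mul(-5, Add(4, Rational(-1, 5))) = Mul(-5, Rational(19, 5)) = -19)
Pow(X, 2) = Pow(-19, 2) = 361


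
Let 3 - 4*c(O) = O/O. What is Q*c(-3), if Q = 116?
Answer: 58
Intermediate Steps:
c(O) = 1/2 (c(O) = 3/4 - O/(4*O) = 3/4 - 1/4*1 = 3/4 - 1/4 = 1/2)
Q*c(-3) = 116*(1/2) = 58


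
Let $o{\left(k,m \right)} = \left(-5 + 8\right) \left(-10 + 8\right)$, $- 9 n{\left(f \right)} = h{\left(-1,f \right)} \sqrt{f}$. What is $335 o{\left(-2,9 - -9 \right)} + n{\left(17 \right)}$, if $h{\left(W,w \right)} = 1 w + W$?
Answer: $-2010 - \frac{16 \sqrt{17}}{9} \approx -2017.3$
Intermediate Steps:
$h{\left(W,w \right)} = W + w$ ($h{\left(W,w \right)} = w + W = W + w$)
$n{\left(f \right)} = - \frac{\sqrt{f} \left(-1 + f\right)}{9}$ ($n{\left(f \right)} = - \frac{\left(-1 + f\right) \sqrt{f}}{9} = - \frac{\sqrt{f} \left(-1 + f\right)}{9}$)
$o{\left(k,m \right)} = -6$ ($o{\left(k,m \right)} = 3 \left(-2\right) = -6$)
$335 o{\left(-2,9 - -9 \right)} + n{\left(17 \right)} = 335 \left(-6\right) + \frac{\sqrt{17} \left(1 - 17\right)}{9} = -2010 + \frac{\sqrt{17} \left(1 - 17\right)}{9} = -2010 + \frac{1}{9} \sqrt{17} \left(-16\right) = -2010 - \frac{16 \sqrt{17}}{9}$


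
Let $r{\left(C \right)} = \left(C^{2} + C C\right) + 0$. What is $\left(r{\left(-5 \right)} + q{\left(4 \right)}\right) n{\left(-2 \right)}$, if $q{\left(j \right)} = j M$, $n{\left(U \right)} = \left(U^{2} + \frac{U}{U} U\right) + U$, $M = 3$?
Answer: $0$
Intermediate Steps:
$r{\left(C \right)} = 2 C^{2}$ ($r{\left(C \right)} = \left(C^{2} + C^{2}\right) + 0 = 2 C^{2} + 0 = 2 C^{2}$)
$n{\left(U \right)} = U^{2} + 2 U$ ($n{\left(U \right)} = \left(U^{2} + 1 U\right) + U = \left(U^{2} + U\right) + U = \left(U + U^{2}\right) + U = U^{2} + 2 U$)
$q{\left(j \right)} = 3 j$ ($q{\left(j \right)} = j 3 = 3 j$)
$\left(r{\left(-5 \right)} + q{\left(4 \right)}\right) n{\left(-2 \right)} = \left(2 \left(-5\right)^{2} + 3 \cdot 4\right) \left(- 2 \left(2 - 2\right)\right) = \left(2 \cdot 25 + 12\right) \left(\left(-2\right) 0\right) = \left(50 + 12\right) 0 = 62 \cdot 0 = 0$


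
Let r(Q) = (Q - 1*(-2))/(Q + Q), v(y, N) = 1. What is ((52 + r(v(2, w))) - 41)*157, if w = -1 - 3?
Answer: 3925/2 ≈ 1962.5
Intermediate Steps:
w = -4
r(Q) = (2 + Q)/(2*Q) (r(Q) = (Q + 2)/((2*Q)) = (2 + Q)*(1/(2*Q)) = (2 + Q)/(2*Q))
((52 + r(v(2, w))) - 41)*157 = ((52 + (1/2)*(2 + 1)/1) - 41)*157 = ((52 + (1/2)*1*3) - 41)*157 = ((52 + 3/2) - 41)*157 = (107/2 - 41)*157 = (25/2)*157 = 3925/2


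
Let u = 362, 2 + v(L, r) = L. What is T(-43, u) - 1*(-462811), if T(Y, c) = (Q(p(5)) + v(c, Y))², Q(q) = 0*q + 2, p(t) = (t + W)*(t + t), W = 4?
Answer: 593855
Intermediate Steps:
v(L, r) = -2 + L
p(t) = 2*t*(4 + t) (p(t) = (t + 4)*(t + t) = (4 + t)*(2*t) = 2*t*(4 + t))
Q(q) = 2 (Q(q) = 0 + 2 = 2)
T(Y, c) = c² (T(Y, c) = (2 + (-2 + c))² = c²)
T(-43, u) - 1*(-462811) = 362² - 1*(-462811) = 131044 + 462811 = 593855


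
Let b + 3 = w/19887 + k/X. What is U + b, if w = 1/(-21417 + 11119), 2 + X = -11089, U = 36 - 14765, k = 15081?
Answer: -11155098388849003/757132017222 ≈ -14733.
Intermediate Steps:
U = -14729
X = -11091 (X = -2 - 11089 = -11091)
w = -1/10298 (w = 1/(-10298) = -1/10298 ≈ -9.7106e-5)
b = -3300907186165/757132017222 (b = -3 + (-1/10298/19887 + 15081/(-11091)) = -3 + (-1/10298*1/19887 + 15081*(-1/11091)) = -3 + (-1/204796326 - 5027/3697) = -3 - 1029511134499/757132017222 = -3300907186165/757132017222 ≈ -4.3597)
U + b = -14729 - 3300907186165/757132017222 = -11155098388849003/757132017222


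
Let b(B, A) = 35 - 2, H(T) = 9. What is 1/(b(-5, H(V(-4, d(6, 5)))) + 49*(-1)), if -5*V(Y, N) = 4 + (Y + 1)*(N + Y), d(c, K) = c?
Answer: -1/16 ≈ -0.062500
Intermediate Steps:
V(Y, N) = -4/5 - (1 + Y)*(N + Y)/5 (V(Y, N) = -(4 + (Y + 1)*(N + Y))/5 = -(4 + (1 + Y)*(N + Y))/5 = -4/5 - (1 + Y)*(N + Y)/5)
b(B, A) = 33
1/(b(-5, H(V(-4, d(6, 5)))) + 49*(-1)) = 1/(33 + 49*(-1)) = 1/(33 - 49) = 1/(-16) = -1/16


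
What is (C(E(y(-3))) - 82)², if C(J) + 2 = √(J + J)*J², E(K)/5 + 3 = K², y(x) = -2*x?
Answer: 244596213306 - 4573800*√330 ≈ 2.4451e+11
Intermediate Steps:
E(K) = -15 + 5*K²
C(J) = -2 + √2*J^(5/2) (C(J) = -2 + √(J + J)*J² = -2 + √(2*J)*J² = -2 + (√2*√J)*J² = -2 + √2*J^(5/2))
(C(E(y(-3))) - 82)² = ((-2 + √2*(-15 + 5*(-2*(-3))²)^(5/2)) - 82)² = ((-2 + √2*(-15 + 5*6²)^(5/2)) - 82)² = ((-2 + √2*(-15 + 5*36)^(5/2)) - 82)² = ((-2 + √2*(-15 + 180)^(5/2)) - 82)² = ((-2 + √2*165^(5/2)) - 82)² = ((-2 + √2*(27225*√165)) - 82)² = ((-2 + 27225*√330) - 82)² = (-84 + 27225*√330)²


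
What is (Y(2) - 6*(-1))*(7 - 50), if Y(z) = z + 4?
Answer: -516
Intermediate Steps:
Y(z) = 4 + z
(Y(2) - 6*(-1))*(7 - 50) = ((4 + 2) - 6*(-1))*(7 - 50) = (6 + 6)*(-43) = 12*(-43) = -516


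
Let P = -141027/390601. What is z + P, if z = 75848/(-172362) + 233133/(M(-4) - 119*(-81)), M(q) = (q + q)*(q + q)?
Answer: 261591446486260/11262969638967 ≈ 23.226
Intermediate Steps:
M(q) = 4*q² (M(q) = (2*q)*(2*q) = 4*q²)
P = -4863/13469 (P = -141027/390601 = -1*4863/13469 = -4863/13469 ≈ -0.36105)
z = 19723658501/836214243 (z = 75848/(-172362) + 233133/(4*(-4)² - 119*(-81)) = 75848*(-1/172362) + 233133/(4*16 + 9639) = -37924/86181 + 233133/(64 + 9639) = -37924/86181 + 233133/9703 = 19723658501/836214243 ≈ 23.587)
z + P = 19723658501/836214243 - 4863/13469 = 261591446486260/11262969638967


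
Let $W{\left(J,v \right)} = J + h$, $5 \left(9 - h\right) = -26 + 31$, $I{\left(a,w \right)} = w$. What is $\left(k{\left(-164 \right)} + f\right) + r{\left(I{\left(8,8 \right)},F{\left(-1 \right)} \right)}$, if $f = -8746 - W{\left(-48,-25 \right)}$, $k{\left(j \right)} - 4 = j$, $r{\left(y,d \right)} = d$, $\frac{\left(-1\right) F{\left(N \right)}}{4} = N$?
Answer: $-8862$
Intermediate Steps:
$h = 8$ ($h = 9 - \frac{-26 + 31}{5} = 9 - 1 = 8$)
$F{\left(N \right)} = - 4 N$
$W{\left(J,v \right)} = 8 + J$ ($W{\left(J,v \right)} = J + 8 = 8 + J$)
$k{\left(j \right)} = 4 + j$
$f = -8706$ ($f = -8746 - \left(8 - 48\right) = -8746 - -40 = -8746 + 40 = -8706$)
$\left(k{\left(-164 \right)} + f\right) + r{\left(I{\left(8,8 \right)},F{\left(-1 \right)} \right)} = \left(\left(4 - 164\right) - 8706\right) - -4 = \left(-160 - 8706\right) + 4 = -8866 + 4 = -8862$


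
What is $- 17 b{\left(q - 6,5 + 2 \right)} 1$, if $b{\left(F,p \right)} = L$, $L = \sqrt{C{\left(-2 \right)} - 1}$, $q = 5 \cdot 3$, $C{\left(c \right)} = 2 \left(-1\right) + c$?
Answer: $- 17 i \sqrt{5} \approx - 38.013 i$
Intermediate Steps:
$C{\left(c \right)} = -2 + c$
$q = 15$
$L = i \sqrt{5}$ ($L = \sqrt{\left(-2 - 2\right) - 1} = \sqrt{-4 - 1} = \sqrt{-5} = i \sqrt{5} \approx 2.2361 i$)
$b{\left(F,p \right)} = i \sqrt{5}$
$- 17 b{\left(q - 6,5 + 2 \right)} 1 = - 17 i \sqrt{5} \cdot 1 = - 17 i \sqrt{5}$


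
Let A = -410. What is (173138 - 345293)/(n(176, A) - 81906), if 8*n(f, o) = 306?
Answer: 229540/109157 ≈ 2.1028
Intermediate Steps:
n(f, o) = 153/4 (n(f, o) = (1/8)*306 = 153/4)
(173138 - 345293)/(n(176, A) - 81906) = (173138 - 345293)/(153/4 - 81906) = -172155/(-327471/4) = -172155*(-4/327471) = 229540/109157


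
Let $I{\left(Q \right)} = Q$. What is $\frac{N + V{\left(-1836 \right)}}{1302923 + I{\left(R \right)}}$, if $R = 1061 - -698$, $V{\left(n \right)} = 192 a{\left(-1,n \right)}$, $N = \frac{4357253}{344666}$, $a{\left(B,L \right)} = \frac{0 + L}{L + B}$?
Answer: $\frac{7617833809}{48591840567732} \approx 0.00015677$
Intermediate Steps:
$a{\left(B,L \right)} = \frac{L}{B + L}$
$N = \frac{4357253}{344666}$ ($N = 4357253 \cdot \frac{1}{344666} = \frac{4357253}{344666} \approx 12.642$)
$V{\left(n \right)} = \frac{192 n}{-1 + n}$ ($V{\left(n \right)} = 192 \frac{n}{-1 + n} = \frac{192 n}{-1 + n}$)
$R = 1759$ ($R = 1061 + 698 = 1759$)
$\frac{N + V{\left(-1836 \right)}}{1302923 + I{\left(R \right)}} = \frac{\frac{4357253}{344666} + 192 \left(-1836\right) \frac{1}{-1 - 1836}}{1302923 + 1759} = \frac{\frac{4357253}{344666} + 192 \left(-1836\right) \frac{1}{-1837}}{1304682} = \left(\frac{4357253}{344666} + 192 \left(-1836\right) \left(- \frac{1}{1837}\right)\right) \frac{1}{1304682} = \left(\frac{4357253}{344666} + \frac{352512}{1837}\right) \frac{1}{1304682} = \frac{129503174753}{633151442} \cdot \frac{1}{1304682} = \frac{7617833809}{48591840567732}$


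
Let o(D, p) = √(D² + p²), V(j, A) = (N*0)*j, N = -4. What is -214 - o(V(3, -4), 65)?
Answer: -279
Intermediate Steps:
V(j, A) = 0 (V(j, A) = (-4*0)*j = 0*j = 0)
-214 - o(V(3, -4), 65) = -214 - √(0² + 65²) = -214 - √(0 + 4225) = -214 - √4225 = -214 - 1*65 = -214 - 65 = -279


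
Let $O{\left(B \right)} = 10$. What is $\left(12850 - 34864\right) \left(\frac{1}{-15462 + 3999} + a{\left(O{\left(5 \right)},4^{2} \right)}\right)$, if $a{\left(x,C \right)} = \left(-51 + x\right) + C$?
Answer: $\frac{2102894688}{3821} \approx 5.5035 \cdot 10^{5}$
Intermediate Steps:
$a{\left(x,C \right)} = -51 + C + x$
$\left(12850 - 34864\right) \left(\frac{1}{-15462 + 3999} + a{\left(O{\left(5 \right)},4^{2} \right)}\right) = \left(12850 - 34864\right) \left(\frac{1}{-15462 + 3999} + \left(-51 + 4^{2} + 10\right)\right) = - 22014 \left(\frac{1}{-11463} + \left(-51 + 16 + 10\right)\right) = - 22014 \left(- \frac{1}{11463} - 25\right) = \left(-22014\right) \left(- \frac{286576}{11463}\right) = \frac{2102894688}{3821}$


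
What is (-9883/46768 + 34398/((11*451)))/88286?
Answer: 1559696101/20483768813728 ≈ 7.6143e-5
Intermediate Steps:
(-9883/46768 + 34398/((11*451)))/88286 = (-9883*1/46768 + 34398/4961)*(1/88286) = (-9883/46768 + 34398*(1/4961))*(1/88286) = (-9883/46768 + 34398/4961)*(1/88286) = (1559696101/232016048)*(1/88286) = 1559696101/20483768813728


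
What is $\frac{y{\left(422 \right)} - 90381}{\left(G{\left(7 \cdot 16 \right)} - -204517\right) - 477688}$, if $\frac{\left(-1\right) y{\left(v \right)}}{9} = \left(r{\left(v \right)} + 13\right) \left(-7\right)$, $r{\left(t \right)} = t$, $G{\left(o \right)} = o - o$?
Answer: $\frac{20992}{91057} \approx 0.23054$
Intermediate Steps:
$G{\left(o \right)} = 0$
$y{\left(v \right)} = 819 + 63 v$ ($y{\left(v \right)} = - 9 \left(v + 13\right) \left(-7\right) = - 9 \left(13 + v\right) \left(-7\right) = - 9 \left(-91 - 7 v\right) = 819 + 63 v$)
$\frac{y{\left(422 \right)} - 90381}{\left(G{\left(7 \cdot 16 \right)} - -204517\right) - 477688} = \frac{\left(819 + 63 \cdot 422\right) - 90381}{\left(0 - -204517\right) - 477688} = \frac{\left(819 + 26586\right) - 90381}{\left(0 + 204517\right) - 477688} = \frac{27405 - 90381}{204517 - 477688} = - \frac{62976}{-273171} = \left(-62976\right) \left(- \frac{1}{273171}\right) = \frac{20992}{91057}$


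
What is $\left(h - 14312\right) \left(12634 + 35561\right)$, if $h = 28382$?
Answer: $678103650$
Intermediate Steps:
$\left(h - 14312\right) \left(12634 + 35561\right) = \left(28382 - 14312\right) \left(12634 + 35561\right) = 14070 \cdot 48195 = 678103650$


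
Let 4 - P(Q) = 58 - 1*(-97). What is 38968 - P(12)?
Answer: 39119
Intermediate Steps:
P(Q) = -151 (P(Q) = 4 - (58 - 1*(-97)) = 4 - (58 + 97) = 4 - 1*155 = 4 - 155 = -151)
38968 - P(12) = 38968 - 1*(-151) = 38968 + 151 = 39119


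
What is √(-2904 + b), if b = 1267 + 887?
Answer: 5*I*√30 ≈ 27.386*I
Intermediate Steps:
b = 2154
√(-2904 + b) = √(-2904 + 2154) = √(-750) = 5*I*√30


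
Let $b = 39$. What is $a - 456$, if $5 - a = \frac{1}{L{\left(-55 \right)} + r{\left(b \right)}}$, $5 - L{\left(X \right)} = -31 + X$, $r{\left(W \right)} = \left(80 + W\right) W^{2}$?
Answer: $- \frac{81671591}{181090} \approx -451.0$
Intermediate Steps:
$r{\left(W \right)} = W^{2} \left(80 + W\right)$
$L{\left(X \right)} = 36 - X$ ($L{\left(X \right)} = 5 - \left(-31 + X\right) = 36 - X$)
$a = \frac{905449}{181090}$ ($a = 5 - \frac{1}{\left(36 - -55\right) + 39^{2} \left(80 + 39\right)} = 5 - \frac{1}{\left(36 + 55\right) + 1521 \cdot 119} = 5 - \frac{1}{91 + 180999} = 5 - \frac{1}{181090} = \frac{905449}{181090} \approx 5.0$)
$a - 456 = \frac{905449}{181090} - 456 = - \frac{81671591}{181090}$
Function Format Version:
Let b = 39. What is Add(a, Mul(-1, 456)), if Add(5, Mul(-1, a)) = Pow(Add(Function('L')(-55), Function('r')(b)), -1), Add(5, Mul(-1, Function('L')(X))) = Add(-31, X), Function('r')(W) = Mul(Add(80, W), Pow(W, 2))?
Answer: Rational(-81671591, 181090) ≈ -451.00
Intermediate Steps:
Function('r')(W) = Mul(Pow(W, 2), Add(80, W))
Function('L')(X) = Add(36, Mul(-1, X)) (Function('L')(X) = Add(5, Mul(-1, Add(-31, X))) = Add(5, Add(31, Mul(-1, X))) = Add(36, Mul(-1, X)))
a = Rational(905449, 181090) (a = Add(5, Mul(-1, Pow(Add(Add(36, Mul(-1, -55)), Mul(Pow(39, 2), Add(80, 39))), -1))) = Add(5, Mul(-1, Pow(Add(Add(36, 55), Mul(1521, 119)), -1))) = Add(5, Mul(-1, Pow(Add(91, 180999), -1))) = Add(5, Mul(-1, Pow(181090, -1))) = Add(5, Mul(-1, Rational(1, 181090))) = Add(5, Rational(-1, 181090)) = Rational(905449, 181090) ≈ 5.0000)
Add(a, Mul(-1, 456)) = Add(Rational(905449, 181090), Mul(-1, 456)) = Add(Rational(905449, 181090), -456) = Rational(-81671591, 181090)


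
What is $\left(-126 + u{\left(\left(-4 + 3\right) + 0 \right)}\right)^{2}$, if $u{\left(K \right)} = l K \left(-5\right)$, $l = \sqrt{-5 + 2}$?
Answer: $15801 - 1260 i \sqrt{3} \approx 15801.0 - 2182.4 i$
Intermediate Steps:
$l = i \sqrt{3}$ ($l = \sqrt{-3} = i \sqrt{3} \approx 1.732 i$)
$u{\left(K \right)} = - 5 i K \sqrt{3}$ ($u{\left(K \right)} = i \sqrt{3} K \left(-5\right) = i K \sqrt{3} \left(-5\right) = - 5 i K \sqrt{3}$)
$\left(-126 + u{\left(\left(-4 + 3\right) + 0 \right)}\right)^{2} = \left(-126 - 5 i \left(\left(-4 + 3\right) + 0\right) \sqrt{3}\right)^{2} = \left(-126 - 5 i \left(-1 + 0\right) \sqrt{3}\right)^{2} = \left(-126 - 5 i \left(-1\right) \sqrt{3}\right)^{2} = \left(-126 + 5 i \sqrt{3}\right)^{2}$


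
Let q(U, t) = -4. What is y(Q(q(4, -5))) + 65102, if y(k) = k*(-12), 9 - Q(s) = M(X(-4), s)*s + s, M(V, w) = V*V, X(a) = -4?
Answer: 64178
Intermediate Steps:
M(V, w) = V**2
Q(s) = 9 - 17*s (Q(s) = 9 - ((-4)**2*s + s) = 9 - (16*s + s) = 9 - 17*s)
y(k) = -12*k
y(Q(q(4, -5))) + 65102 = -12*(9 - 17*(-4)) + 65102 = -12*(9 + 68) + 65102 = -12*77 + 65102 = -924 + 65102 = 64178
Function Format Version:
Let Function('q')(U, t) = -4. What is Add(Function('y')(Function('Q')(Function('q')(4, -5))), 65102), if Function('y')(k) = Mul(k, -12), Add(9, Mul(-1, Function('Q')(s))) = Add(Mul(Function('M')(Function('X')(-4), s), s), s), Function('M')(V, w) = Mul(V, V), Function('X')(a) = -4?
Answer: 64178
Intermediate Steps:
Function('M')(V, w) = Pow(V, 2)
Function('Q')(s) = Add(9, Mul(-17, s)) (Function('Q')(s) = Add(9, Mul(-1, Add(Mul(Pow(-4, 2), s), s))) = Add(9, Mul(-1, Add(Mul(16, s), s))) = Add(9, Mul(-1, Mul(17, s))) = Add(9, Mul(-17, s)))
Function('y')(k) = Mul(-12, k)
Add(Function('y')(Function('Q')(Function('q')(4, -5))), 65102) = Add(Mul(-12, Add(9, Mul(-17, -4))), 65102) = Add(Mul(-12, Add(9, 68)), 65102) = Add(Mul(-12, 77), 65102) = Add(-924, 65102) = 64178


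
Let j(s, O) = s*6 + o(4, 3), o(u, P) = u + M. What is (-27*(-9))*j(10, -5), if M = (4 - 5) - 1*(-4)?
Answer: 16281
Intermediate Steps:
M = 3 (M = -1 + 4 = 3)
o(u, P) = 3 + u (o(u, P) = u + 3 = 3 + u)
j(s, O) = 7 + 6*s (j(s, O) = s*6 + (3 + 4) = 6*s + 7 = 7 + 6*s)
(-27*(-9))*j(10, -5) = (-27*(-9))*(7 + 6*10) = 243*(7 + 60) = 243*67 = 16281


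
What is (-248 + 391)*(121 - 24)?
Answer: 13871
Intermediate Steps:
(-248 + 391)*(121 - 24) = 143*97 = 13871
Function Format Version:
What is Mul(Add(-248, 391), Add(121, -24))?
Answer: 13871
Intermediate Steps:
Mul(Add(-248, 391), Add(121, -24)) = Mul(143, 97) = 13871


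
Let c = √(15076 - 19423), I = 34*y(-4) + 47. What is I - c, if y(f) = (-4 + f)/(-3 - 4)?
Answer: 601/7 - 3*I*√483 ≈ 85.857 - 65.932*I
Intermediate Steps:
y(f) = 4/7 - f/7 (y(f) = (-4 + f)/(-7) = (-4 + f)*(-⅐) = 4/7 - f/7)
I = 601/7 (I = 34*(4/7 - ⅐*(-4)) + 47 = 34*(4/7 + 4/7) + 47 = 34*(8/7) + 47 = 272/7 + 47 = 601/7 ≈ 85.857)
c = 3*I*√483 (c = √(-4347) = 3*I*√483 ≈ 65.932*I)
I - c = 601/7 - 3*I*√483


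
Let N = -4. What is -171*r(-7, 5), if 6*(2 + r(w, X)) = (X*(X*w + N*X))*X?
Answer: 79059/2 ≈ 39530.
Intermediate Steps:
r(w, X) = -2 + X²*(-4*X + X*w)/6 (r(w, X) = -2 + ((X*(X*w - 4*X))*X)/6 = -2 + ((X*(-4*X + X*w))*X)/6 = -2 + (X²*(-4*X + X*w))/6 = -2 + X²*(-4*X + X*w)/6)
-171*r(-7, 5) = -171*(-2 - ⅔*5³ + (⅙)*(-7)*5³) = -171*(-2 - ⅔*125 + (⅙)*(-7)*125) = -171*(-2 - 250/3 - 875/6) = -171*(-1387/6) = 79059/2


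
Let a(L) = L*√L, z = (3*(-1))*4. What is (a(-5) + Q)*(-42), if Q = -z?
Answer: -504 + 210*I*√5 ≈ -504.0 + 469.57*I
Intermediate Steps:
z = -12 (z = -3*4 = -12)
a(L) = L^(3/2)
Q = 12 (Q = -1*(-12) = 12)
(a(-5) + Q)*(-42) = ((-5)^(3/2) + 12)*(-42) = (-5*I*√5 + 12)*(-42) = (12 - 5*I*√5)*(-42) = -504 + 210*I*√5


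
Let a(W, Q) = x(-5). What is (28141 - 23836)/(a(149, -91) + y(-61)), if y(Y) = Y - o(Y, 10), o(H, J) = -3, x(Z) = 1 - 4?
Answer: -4305/61 ≈ -70.574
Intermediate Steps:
x(Z) = -3
a(W, Q) = -3
y(Y) = 3 + Y (y(Y) = Y - 1*(-3) = Y + 3 = 3 + Y)
(28141 - 23836)/(a(149, -91) + y(-61)) = (28141 - 23836)/(-3 + (3 - 61)) = 4305/(-3 - 58) = 4305/(-61) = 4305*(-1/61) = -4305/61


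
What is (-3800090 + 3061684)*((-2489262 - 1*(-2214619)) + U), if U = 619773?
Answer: -254846062780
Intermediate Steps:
(-3800090 + 3061684)*((-2489262 - 1*(-2214619)) + U) = (-3800090 + 3061684)*((-2489262 - 1*(-2214619)) + 619773) = -738406*((-2489262 + 2214619) + 619773) = -738406*(-274643 + 619773) = -738406*345130 = -254846062780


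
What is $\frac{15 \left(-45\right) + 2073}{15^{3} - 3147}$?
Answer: $\frac{233}{38} \approx 6.1316$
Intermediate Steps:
$\frac{15 \left(-45\right) + 2073}{15^{3} - 3147} = \frac{-675 + 2073}{3375 - 3147} = \frac{1398}{228} = 1398 \cdot \frac{1}{228} = \frac{233}{38}$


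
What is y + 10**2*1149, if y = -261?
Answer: 114639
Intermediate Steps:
y + 10**2*1149 = -261 + 10**2*1149 = -261 + 100*1149 = -261 + 114900 = 114639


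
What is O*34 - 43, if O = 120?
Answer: 4037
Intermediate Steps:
O*34 - 43 = 120*34 - 43 = 4080 - 43 = 4037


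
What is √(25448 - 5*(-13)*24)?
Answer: 8*√422 ≈ 164.34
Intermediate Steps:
√(25448 - 5*(-13)*24) = √(25448 + 65*24) = √(25448 + 1560) = √27008 = 8*√422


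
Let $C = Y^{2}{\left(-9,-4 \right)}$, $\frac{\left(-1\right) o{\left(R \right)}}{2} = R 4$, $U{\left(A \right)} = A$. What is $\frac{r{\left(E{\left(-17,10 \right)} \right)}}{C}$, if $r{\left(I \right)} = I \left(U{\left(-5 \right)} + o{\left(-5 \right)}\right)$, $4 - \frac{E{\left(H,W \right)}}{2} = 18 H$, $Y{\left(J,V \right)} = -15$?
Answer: $\frac{868}{9} \approx 96.444$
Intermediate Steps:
$E{\left(H,W \right)} = 8 - 36 H$ ($E{\left(H,W \right)} = 8 - 2 \cdot 18 H = 8 - 36 H$)
$o{\left(R \right)} = - 8 R$ ($o{\left(R \right)} = - 2 R 4 = - 2 \cdot 4 R = - 8 R$)
$C = 225$ ($C = \left(-15\right)^{2} = 225$)
$r{\left(I \right)} = 35 I$ ($r{\left(I \right)} = I \left(-5 - -40\right) = I \left(-5 + 40\right) = I 35 = 35 I$)
$\frac{r{\left(E{\left(-17,10 \right)} \right)}}{C} = \frac{35 \left(8 - -612\right)}{225} = 35 \left(8 + 612\right) \frac{1}{225} = 35 \cdot 620 \cdot \frac{1}{225} = 21700 \cdot \frac{1}{225} = \frac{868}{9}$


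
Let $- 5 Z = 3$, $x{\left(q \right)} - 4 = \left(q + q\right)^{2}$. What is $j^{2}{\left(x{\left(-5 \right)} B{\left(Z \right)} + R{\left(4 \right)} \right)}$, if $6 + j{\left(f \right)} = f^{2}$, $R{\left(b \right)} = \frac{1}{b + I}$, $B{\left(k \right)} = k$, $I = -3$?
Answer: $\frac{8854621801}{625} \approx 1.4167 \cdot 10^{7}$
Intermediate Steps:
$x{\left(q \right)} = 4 + 4 q^{2}$ ($x{\left(q \right)} = 4 + \left(q + q\right)^{2} = 4 + \left(2 q\right)^{2} = 4 + 4 q^{2}$)
$Z = - \frac{3}{5}$ ($Z = \left(- \frac{1}{5}\right) 3 = - \frac{3}{5} \approx -0.6$)
$R{\left(b \right)} = \frac{1}{-3 + b}$ ($R{\left(b \right)} = \frac{1}{b - 3} = \frac{1}{-3 + b}$)
$j{\left(f \right)} = -6 + f^{2}$
$j^{2}{\left(x{\left(-5 \right)} B{\left(Z \right)} + R{\left(4 \right)} \right)} = \left(-6 + \left(\left(4 + 4 \left(-5\right)^{2}\right) \left(- \frac{3}{5}\right) + \frac{1}{-3 + 4}\right)^{2}\right)^{2} = \left(-6 + \left(\left(4 + 4 \cdot 25\right) \left(- \frac{3}{5}\right) + 1^{-1}\right)^{2}\right)^{2} = \left(-6 + \left(\left(4 + 100\right) \left(- \frac{3}{5}\right) + 1\right)^{2}\right)^{2} = \left(-6 + \left(104 \left(- \frac{3}{5}\right) + 1\right)^{2}\right)^{2} = \left(-6 + \left(- \frac{312}{5} + 1\right)^{2}\right)^{2} = \left(-6 + \left(- \frac{307}{5}\right)^{2}\right)^{2} = \left(-6 + \frac{94249}{25}\right)^{2} = \left(\frac{94099}{25}\right)^{2} = \frac{8854621801}{625}$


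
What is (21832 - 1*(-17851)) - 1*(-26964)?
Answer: 66647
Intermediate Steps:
(21832 - 1*(-17851)) - 1*(-26964) = (21832 + 17851) + 26964 = 39683 + 26964 = 66647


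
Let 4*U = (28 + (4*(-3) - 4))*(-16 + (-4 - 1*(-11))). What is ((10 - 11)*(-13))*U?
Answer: -351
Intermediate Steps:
U = -27 (U = ((28 + (4*(-3) - 4))*(-16 + (-4 - 1*(-11))))/4 = ((28 + (-12 - 4))*(-16 + (-4 + 11)))/4 = ((28 - 16)*(-16 + 7))/4 = (12*(-9))/4 = (1/4)*(-108) = -27)
((10 - 11)*(-13))*U = ((10 - 11)*(-13))*(-27) = -1*(-13)*(-27) = 13*(-27) = -351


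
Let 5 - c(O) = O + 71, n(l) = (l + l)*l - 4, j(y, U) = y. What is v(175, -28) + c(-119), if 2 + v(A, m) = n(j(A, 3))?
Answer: 61297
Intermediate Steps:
n(l) = -4 + 2*l² (n(l) = (2*l)*l - 4 = 2*l² - 4 = -4 + 2*l²)
c(O) = -66 - O (c(O) = 5 - (O + 71) = 5 - (71 + O) = 5 + (-71 - O) = -66 - O)
v(A, m) = -6 + 2*A² (v(A, m) = -2 + (-4 + 2*A²) = -6 + 2*A²)
v(175, -28) + c(-119) = (-6 + 2*175²) + (-66 - 1*(-119)) = (-6 + 2*30625) + (-66 + 119) = (-6 + 61250) + 53 = 61244 + 53 = 61297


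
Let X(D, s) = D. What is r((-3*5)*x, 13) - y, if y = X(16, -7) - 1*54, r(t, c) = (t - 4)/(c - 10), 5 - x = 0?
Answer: 35/3 ≈ 11.667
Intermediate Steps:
x = 5 (x = 5 - 1*0 = 5 + 0 = 5)
r(t, c) = (-4 + t)/(-10 + c)
y = -38 (y = 16 - 1*54 = 16 - 54 = -38)
r((-3*5)*x, 13) - y = (-4 - 3*5*5)/(-10 + 13) - 1*(-38) = (-4 - 15*5)/3 + 38 = (-4 - 75)/3 + 38 = (⅓)*(-79) + 38 = -79/3 + 38 = 35/3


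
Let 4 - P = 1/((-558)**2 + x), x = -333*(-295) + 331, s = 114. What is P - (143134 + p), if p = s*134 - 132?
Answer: -64881260821/409930 ≈ -1.5827e+5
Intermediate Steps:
p = 15144 (p = 114*134 - 132 = 15276 - 132 = 15144)
x = 98566 (x = 98235 + 331 = 98566)
P = 1639719/409930 (P = 4 - 1/((-558)**2 + 98566) = 4 - 1/(311364 + 98566) = 4 - 1/409930 = 1639719/409930 ≈ 4.0000)
P - (143134 + p) = 1639719/409930 - (143134 + 15144) = 1639719/409930 - 1*158278 = 1639719/409930 - 158278 = -64881260821/409930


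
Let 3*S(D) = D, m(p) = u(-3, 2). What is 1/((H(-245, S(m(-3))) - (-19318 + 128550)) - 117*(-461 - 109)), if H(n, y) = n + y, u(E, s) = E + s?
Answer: -3/128362 ≈ -2.3371e-5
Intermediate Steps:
m(p) = -1 (m(p) = -3 + 2 = -1)
S(D) = D/3
1/((H(-245, S(m(-3))) - (-19318 + 128550)) - 117*(-461 - 109)) = 1/(((-245 + (⅓)*(-1)) - (-19318 + 128550)) - 117*(-461 - 109)) = 1/(((-245 - ⅓) - 1*109232) - 117*(-570)) = 1/((-736/3 - 109232) + 66690) = 1/(-328432/3 + 66690) = 1/(-128362/3) = -3/128362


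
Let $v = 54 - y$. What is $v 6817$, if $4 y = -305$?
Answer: $\frac{3551657}{4} \approx 8.8791 \cdot 10^{5}$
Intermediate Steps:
$y = - \frac{305}{4}$ ($y = \frac{1}{4} \left(-305\right) = - \frac{305}{4} \approx -76.25$)
$v = \frac{521}{4}$ ($v = 54 - - \frac{305}{4} = 54 + \frac{305}{4} = \frac{521}{4} \approx 130.25$)
$v 6817 = \frac{521}{4} \cdot 6817 = \frac{3551657}{4}$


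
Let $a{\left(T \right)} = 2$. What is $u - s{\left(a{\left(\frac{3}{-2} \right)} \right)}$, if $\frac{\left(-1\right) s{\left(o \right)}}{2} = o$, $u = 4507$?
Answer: $4511$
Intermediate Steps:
$s{\left(o \right)} = - 2 o$
$u - s{\left(a{\left(\frac{3}{-2} \right)} \right)} = 4507 - \left(-2\right) 2 = 4507 - -4 = 4507 + 4 = 4511$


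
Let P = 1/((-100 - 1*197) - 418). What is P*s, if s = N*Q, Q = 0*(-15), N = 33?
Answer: 0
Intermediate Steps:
Q = 0
s = 0 (s = 33*0 = 0)
P = -1/715 (P = 1/((-100 - 197) - 418) = 1/(-297 - 418) = 1/(-715) = -1/715 ≈ -0.0013986)
P*s = -1/715*0 = 0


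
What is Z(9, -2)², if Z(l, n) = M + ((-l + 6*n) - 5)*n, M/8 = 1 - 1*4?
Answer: 784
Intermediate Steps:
M = -24 (M = 8*(1 - 1*4) = 8*(1 - 4) = 8*(-3) = -24)
Z(l, n) = -24 + n*(-5 - l + 6*n) (Z(l, n) = -24 + ((-l + 6*n) - 5)*n = -24 + (-5 - l + 6*n)*n = -24 + n*(-5 - l + 6*n))
Z(9, -2)² = (-24 - 5*(-2) + 6*(-2)² - 1*9*(-2))² = (-24 + 10 + 6*4 + 18)² = (-24 + 10 + 24 + 18)² = 28² = 784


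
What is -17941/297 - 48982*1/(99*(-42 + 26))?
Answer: -70055/2376 ≈ -29.484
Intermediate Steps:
-17941/297 - 48982*1/(99*(-42 + 26)) = -17941*1/297 - 48982/(99*(-16)) = -1631/27 - 48982/(-1584) = -1631/27 - 48982*(-1/1584) = -1631/27 + 24491/792 = -70055/2376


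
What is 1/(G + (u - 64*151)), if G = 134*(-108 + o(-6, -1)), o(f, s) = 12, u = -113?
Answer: -1/22641 ≈ -4.4168e-5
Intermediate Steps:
G = -12864 (G = 134*(-108 + 12) = 134*(-96) = -12864)
1/(G + (u - 64*151)) = 1/(-12864 + (-113 - 64*151)) = 1/(-12864 + (-113 - 9664)) = 1/(-12864 - 9777) = 1/(-22641) = -1/22641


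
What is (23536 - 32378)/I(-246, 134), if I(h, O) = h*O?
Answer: 4421/16482 ≈ 0.26823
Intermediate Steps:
I(h, O) = O*h
(23536 - 32378)/I(-246, 134) = (23536 - 32378)/((134*(-246))) = -8842/(-32964) = -8842*(-1/32964) = 4421/16482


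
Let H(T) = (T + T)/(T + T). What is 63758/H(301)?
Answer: 63758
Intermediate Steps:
H(T) = 1 (H(T) = (2*T)/((2*T)) = (2*T)*(1/(2*T)) = 1)
63758/H(301) = 63758/1 = 63758*1 = 63758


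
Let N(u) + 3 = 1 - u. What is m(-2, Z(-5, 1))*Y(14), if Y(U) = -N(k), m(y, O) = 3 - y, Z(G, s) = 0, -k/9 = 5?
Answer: -215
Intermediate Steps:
k = -45 (k = -9*5 = -45)
N(u) = -2 - u (N(u) = -3 + (1 - u) = -2 - u)
Y(U) = -43 (Y(U) = -(-2 - 1*(-45)) = -(-2 + 45) = -1*43 = -43)
m(-2, Z(-5, 1))*Y(14) = (3 - 1*(-2))*(-43) = (3 + 2)*(-43) = 5*(-43) = -215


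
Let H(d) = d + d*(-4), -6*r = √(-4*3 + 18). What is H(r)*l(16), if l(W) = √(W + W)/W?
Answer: √3/4 ≈ 0.43301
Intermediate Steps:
l(W) = √2/√W (l(W) = √(2*W)/W = (√2*√W)/W = √2/√W)
r = -√6/6 (r = -√(-4*3 + 18)/6 = -√(-12 + 18)/6 = -√6/6 ≈ -0.40825)
H(d) = -3*d (H(d) = d - 4*d = -3*d)
H(r)*l(16) = (-(-1)*√6/2)*(√2/√16) = (√6/2)*(√2*(¼)) = (√6/2)*(√2/4) = √3/4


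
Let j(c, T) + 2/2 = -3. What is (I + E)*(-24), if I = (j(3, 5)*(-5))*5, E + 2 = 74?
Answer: -4128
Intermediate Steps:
E = 72 (E = -2 + 74 = 72)
j(c, T) = -4 (j(c, T) = -1 - 3 = -4)
I = 100 (I = -4*(-5)*5 = 20*5 = 100)
(I + E)*(-24) = (100 + 72)*(-24) = 172*(-24) = -4128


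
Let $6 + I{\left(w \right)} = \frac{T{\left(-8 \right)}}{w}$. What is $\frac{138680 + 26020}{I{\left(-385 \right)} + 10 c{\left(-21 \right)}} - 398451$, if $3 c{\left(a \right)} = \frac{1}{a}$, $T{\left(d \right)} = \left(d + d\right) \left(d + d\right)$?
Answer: $- \frac{2497915236}{5911} \approx -4.2259 \cdot 10^{5}$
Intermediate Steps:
$T{\left(d \right)} = 4 d^{2}$ ($T{\left(d \right)} = 2 d 2 d = 4 d^{2}$)
$c{\left(a \right)} = \frac{1}{3 a}$
$I{\left(w \right)} = -6 + \frac{256}{w}$ ($I{\left(w \right)} = -6 + \frac{4 \left(-8\right)^{2}}{w} = -6 + \frac{4 \cdot 64}{w} = -6 + \frac{256}{w}$)
$\frac{138680 + 26020}{I{\left(-385 \right)} + 10 c{\left(-21 \right)}} - 398451 = \frac{138680 + 26020}{\left(-6 + \frac{256}{-385}\right) + 10 \frac{1}{3 \left(-21\right)}} - 398451 = \frac{164700}{\left(-6 + 256 \left(- \frac{1}{385}\right)\right) + 10 \cdot \frac{1}{3} \left(- \frac{1}{21}\right)} - 398451 = \frac{164700}{\left(-6 - \frac{256}{385}\right) + 10 \left(- \frac{1}{63}\right)} - 398451 = \frac{164700}{- \frac{2566}{385} - \frac{10}{63}} - 398451 = \frac{164700}{- \frac{23644}{3465}} - 398451 = 164700 \left(- \frac{3465}{23644}\right) - 398451 = - \frac{142671375}{5911} - 398451 = - \frac{2497915236}{5911}$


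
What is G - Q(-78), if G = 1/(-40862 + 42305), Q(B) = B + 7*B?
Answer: 900433/1443 ≈ 624.00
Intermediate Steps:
Q(B) = 8*B
G = 1/1443 ≈ 0.00069300
G - Q(-78) = 1/1443 - 8*(-78) = 1/1443 - 1*(-624) = 1/1443 + 624 = 900433/1443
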